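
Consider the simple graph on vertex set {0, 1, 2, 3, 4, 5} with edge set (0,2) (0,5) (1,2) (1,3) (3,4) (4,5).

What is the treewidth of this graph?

A width-2 tree decomposition is:
Bags: B1 = {0, 2, 5}  B2 = {2, 4, 5}  B3 = {2, 3, 4}  B4 = {1, 2, 3}
Tree: B1–B2, B2–B3, B3–B4
Each bag holds 3 vertices, so the decomposition has width 2, which upper-bounds the treewidth. The edges 2–0–5–4–3–1–2 form a cycle, so G is not a tree and its treewidth is at least 2. Hence tw(G) = 2 exactly.

2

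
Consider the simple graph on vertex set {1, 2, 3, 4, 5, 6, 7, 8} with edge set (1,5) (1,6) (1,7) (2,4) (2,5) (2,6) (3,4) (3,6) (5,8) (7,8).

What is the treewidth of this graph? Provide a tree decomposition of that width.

Each bag holds 3 vertices, so the decomposition has width 2, which upper-bounds the treewidth. The edges 7–8–5–1–7 form a cycle, so G is not a tree and its treewidth is at least 2. Combining the bounds, tw(G) = 2.

Treewidth 2.
One optimal decomposition is:
Bags: B1 = {1, 7, 8}  B2 = {1, 5, 8}  B3 = {1, 5, 6}  B4 = {2, 5, 6}  B5 = {2, 3, 6}  B6 = {2, 3, 4}
Tree: B1–B2, B2–B3, B3–B4, B4–B5, B5–B6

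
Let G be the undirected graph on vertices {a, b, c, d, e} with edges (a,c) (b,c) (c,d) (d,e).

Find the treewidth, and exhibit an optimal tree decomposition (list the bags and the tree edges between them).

Treewidth 1.
One such decomposition:
Bags: B1 = {c, d}  B2 = {a, c}  B3 = {b, c}  B4 = {d, e}
Tree: B1–B2, B1–B3, B1–B4

Every bag has size at most 2, so the width is 2 − 1 = 1 and tw(G) ≤ 1. Any graph with an edge has treewidth ≥ 1, and G has the edge d–c. Hence tw(G) = 1 exactly.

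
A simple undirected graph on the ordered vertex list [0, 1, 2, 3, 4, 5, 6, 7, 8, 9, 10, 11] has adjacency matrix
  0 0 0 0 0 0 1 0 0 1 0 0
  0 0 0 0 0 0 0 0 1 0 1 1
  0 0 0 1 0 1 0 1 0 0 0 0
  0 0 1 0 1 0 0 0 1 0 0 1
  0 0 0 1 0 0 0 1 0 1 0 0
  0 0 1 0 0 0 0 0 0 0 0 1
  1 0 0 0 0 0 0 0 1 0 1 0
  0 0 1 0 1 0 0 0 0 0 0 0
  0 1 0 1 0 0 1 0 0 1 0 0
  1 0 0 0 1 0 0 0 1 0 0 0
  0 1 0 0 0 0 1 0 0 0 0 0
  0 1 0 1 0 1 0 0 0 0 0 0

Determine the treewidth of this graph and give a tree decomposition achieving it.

Every bag has size at most 4, so the width is 4 − 1 = 3 and tw(G) ≤ 3. For the lower bound: the 4 vertex sets {2,5,7}, {11}, {3}, {1,4,8,9} are disjoint, each induces a connected subgraph, and every pair is joined by at least one edge of G. Contracting each set to a single vertex therefore yields K_{4} as a minor, and since treewidth is minor-monotone, tw(G) ≥ tw(K_{4}) = 3. Hence tw(G) = 3 exactly.

Treewidth 3.
One such decomposition:
Bags: B1 = {2, 5, 7, 11}  B2 = {2, 3, 7, 11}  B3 = {3, 4, 7, 11}  B4 = {1, 3, 4, 11}  B5 = {1, 3, 4, 8}  B6 = {1, 4, 8, 9}  B7 = {1, 8, 9, 10}  B8 = {6, 8, 9, 10}  B9 = {0, 6, 9, 10}
Tree: B1–B2, B2–B3, B3–B4, B4–B5, B5–B6, B6–B7, B7–B8, B8–B9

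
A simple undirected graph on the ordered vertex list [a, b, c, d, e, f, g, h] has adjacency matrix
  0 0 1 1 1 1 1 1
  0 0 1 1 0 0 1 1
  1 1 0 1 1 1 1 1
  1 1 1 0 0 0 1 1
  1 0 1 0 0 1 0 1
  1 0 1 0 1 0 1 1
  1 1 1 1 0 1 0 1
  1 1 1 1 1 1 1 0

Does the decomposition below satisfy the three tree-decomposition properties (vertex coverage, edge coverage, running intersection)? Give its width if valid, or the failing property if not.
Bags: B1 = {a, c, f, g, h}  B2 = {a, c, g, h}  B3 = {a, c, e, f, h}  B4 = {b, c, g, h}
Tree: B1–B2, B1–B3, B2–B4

A tree decomposition must satisfy three properties: every vertex lies in some bag; for every edge, both endpoints lie together in some bag; and for every vertex, the bags containing it form a connected subtree. Here vertex d appears in no bag, so the decomposition is invalid.

No — vertex d appears in no bag.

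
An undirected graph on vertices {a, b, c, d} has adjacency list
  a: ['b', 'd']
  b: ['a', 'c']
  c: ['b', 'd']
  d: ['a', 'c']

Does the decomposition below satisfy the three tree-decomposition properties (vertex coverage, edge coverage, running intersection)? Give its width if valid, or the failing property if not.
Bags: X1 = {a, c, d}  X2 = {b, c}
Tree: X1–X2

No — edge (a,b) lies in no bag.

A tree decomposition must satisfy three properties: every vertex lies in some bag; for every edge, both endpoints lie together in some bag; and for every vertex, the bags containing it form a connected subtree. Here edge (a,b) lies in no bag, so the decomposition is invalid.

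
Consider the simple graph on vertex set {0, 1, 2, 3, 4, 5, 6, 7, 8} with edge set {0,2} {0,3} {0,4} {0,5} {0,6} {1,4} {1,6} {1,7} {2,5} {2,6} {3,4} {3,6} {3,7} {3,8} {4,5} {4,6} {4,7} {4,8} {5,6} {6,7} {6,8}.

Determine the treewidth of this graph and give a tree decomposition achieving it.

Every bag has size at most 4, so the width is 4 − 1 = 3 and tw(G) ≤ 3. Conversely, {0, 2, 5, 6} is a clique of size 4, and the vertices of any clique must share a bag in every tree decomposition; so some bag has ≥ 4 vertices and tw(G) ≥ 3. Hence tw(G) = 3 exactly.

Treewidth 3.
Bags: B1 = {3, 4, 6, 7}  B2 = {0, 3, 4, 6}  B3 = {0, 4, 5, 6}  B4 = {1, 4, 6, 7}  B5 = {3, 4, 6, 8}  B6 = {0, 2, 5, 6}
Tree: B1–B2, B2–B3, B1–B4, B2–B5, B3–B6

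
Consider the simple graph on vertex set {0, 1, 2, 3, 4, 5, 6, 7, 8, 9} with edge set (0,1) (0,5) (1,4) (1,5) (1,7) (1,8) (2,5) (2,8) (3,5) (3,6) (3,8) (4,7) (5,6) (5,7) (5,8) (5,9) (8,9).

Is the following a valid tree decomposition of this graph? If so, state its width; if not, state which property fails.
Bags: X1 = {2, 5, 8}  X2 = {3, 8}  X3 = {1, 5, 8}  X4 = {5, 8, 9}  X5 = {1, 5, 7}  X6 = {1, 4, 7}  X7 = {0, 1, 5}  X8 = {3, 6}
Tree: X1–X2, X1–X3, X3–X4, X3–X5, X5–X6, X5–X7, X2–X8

No — edge (5,3) lies in no bag.

A tree decomposition must satisfy three properties: every vertex lies in some bag; for every edge, both endpoints lie together in some bag; and for every vertex, the bags containing it form a connected subtree. Here edge (5,3) lies in no bag, so the decomposition is invalid.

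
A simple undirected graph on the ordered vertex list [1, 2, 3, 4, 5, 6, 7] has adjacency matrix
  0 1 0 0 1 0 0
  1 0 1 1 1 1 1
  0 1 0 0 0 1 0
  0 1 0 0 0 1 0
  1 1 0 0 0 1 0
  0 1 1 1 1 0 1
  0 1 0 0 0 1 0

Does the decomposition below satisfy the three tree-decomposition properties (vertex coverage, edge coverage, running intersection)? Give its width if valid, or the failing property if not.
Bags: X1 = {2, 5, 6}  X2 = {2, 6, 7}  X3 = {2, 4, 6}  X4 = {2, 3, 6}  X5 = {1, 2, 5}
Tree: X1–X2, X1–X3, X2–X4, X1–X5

Yes; width 2.

Every vertex of G appears in some bag (union = {1, 2, 3, 4, 5, 6, 7}); every edge is covered by a bag; and for each vertex v the set of bags containing v is connected in the bag tree. The decomposition is therefore valid. The largest bag has 3 vertices, so the width is 2.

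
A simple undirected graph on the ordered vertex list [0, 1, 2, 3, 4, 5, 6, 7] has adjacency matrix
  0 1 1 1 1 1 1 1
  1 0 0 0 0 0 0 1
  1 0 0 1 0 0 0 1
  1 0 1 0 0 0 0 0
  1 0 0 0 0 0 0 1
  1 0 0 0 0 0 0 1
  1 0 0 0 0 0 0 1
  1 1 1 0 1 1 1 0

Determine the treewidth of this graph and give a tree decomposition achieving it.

Treewidth 2.
Bags: B1 = {0, 1, 7}  B2 = {0, 2, 7}  B3 = {0, 6, 7}  B4 = {0, 5, 7}  B5 = {0, 4, 7}  B6 = {0, 2, 3}
Tree: B1–B2, B2–B3, B1–B4, B1–B5, B2–B6

Each bag holds 3 vertices, so the decomposition has width 2, which upper-bounds the treewidth. For the lower bound, the 3 vertices {0, 2, 3} are pairwise adjacent, and any tree decomposition puts a clique entirely inside one bag — forcing width ≥ 2. Therefore the treewidth is 2.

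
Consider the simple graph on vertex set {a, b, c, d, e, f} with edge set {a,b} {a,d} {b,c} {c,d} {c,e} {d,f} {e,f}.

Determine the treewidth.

2

A width-2 tree decomposition is:
Bags: B1 = {a, b, c}  B2 = {a, c, d}  B3 = {c, d, e}  B4 = {d, e, f}
Tree: B1–B2, B2–B3, B3–B4
Each bag holds 3 vertices, so the decomposition has width 2, which upper-bounds the treewidth. For the lower bound, G contains the cycle b–a–d–c–b, so G is not a forest; only forests have treewidth ≤ 1, hence tw(G) ≥ 2. The upper and lower bounds meet at 2, so that is the treewidth.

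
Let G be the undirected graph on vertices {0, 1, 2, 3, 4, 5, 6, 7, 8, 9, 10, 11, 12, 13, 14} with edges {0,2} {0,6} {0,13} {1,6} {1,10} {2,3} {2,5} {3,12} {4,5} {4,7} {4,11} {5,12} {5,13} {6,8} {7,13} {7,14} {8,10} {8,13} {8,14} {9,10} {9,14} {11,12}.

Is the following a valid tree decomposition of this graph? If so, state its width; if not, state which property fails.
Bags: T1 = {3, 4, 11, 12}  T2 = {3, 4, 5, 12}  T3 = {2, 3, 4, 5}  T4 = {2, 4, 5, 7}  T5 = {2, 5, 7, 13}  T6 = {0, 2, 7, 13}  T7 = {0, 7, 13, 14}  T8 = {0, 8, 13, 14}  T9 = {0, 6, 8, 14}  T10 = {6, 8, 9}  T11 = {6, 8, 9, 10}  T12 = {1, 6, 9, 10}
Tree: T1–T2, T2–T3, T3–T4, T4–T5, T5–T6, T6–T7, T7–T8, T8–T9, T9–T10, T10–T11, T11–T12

A tree decomposition must satisfy three properties: every vertex lies in some bag; for every edge, both endpoints lie together in some bag; and for every vertex, the bags containing it form a connected subtree. Here edge (14,9) lies in no bag, so the decomposition is invalid.

No — edge (14,9) lies in no bag.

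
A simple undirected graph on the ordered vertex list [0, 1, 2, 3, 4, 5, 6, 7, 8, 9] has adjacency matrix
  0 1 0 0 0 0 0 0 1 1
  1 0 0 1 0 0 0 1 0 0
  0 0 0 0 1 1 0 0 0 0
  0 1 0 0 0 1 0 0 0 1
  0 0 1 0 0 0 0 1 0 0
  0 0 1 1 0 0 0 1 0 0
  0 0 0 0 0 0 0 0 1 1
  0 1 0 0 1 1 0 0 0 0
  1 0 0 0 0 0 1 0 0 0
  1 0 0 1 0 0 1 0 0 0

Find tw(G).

A width-2 tree decomposition is:
Bags: B1 = {6, 8, 9}  B2 = {0, 8, 9}  B3 = {0, 3, 9}  B4 = {0, 1, 3}  B5 = {1, 3, 5}  B6 = {1, 5, 7}  B7 = {2, 5, 7}  B8 = {2, 4, 7}
Tree: B1–B2, B2–B3, B3–B4, B4–B5, B5–B6, B6–B7, B7–B8
Each bag holds 3 vertices, so the decomposition has width 2, which upper-bounds the treewidth. For the lower bound, G contains the cycle 6–8–0–9–6, so G is not a forest; only forests have treewidth ≤ 1, hence tw(G) ≥ 2. Combining the bounds, tw(G) = 2.

2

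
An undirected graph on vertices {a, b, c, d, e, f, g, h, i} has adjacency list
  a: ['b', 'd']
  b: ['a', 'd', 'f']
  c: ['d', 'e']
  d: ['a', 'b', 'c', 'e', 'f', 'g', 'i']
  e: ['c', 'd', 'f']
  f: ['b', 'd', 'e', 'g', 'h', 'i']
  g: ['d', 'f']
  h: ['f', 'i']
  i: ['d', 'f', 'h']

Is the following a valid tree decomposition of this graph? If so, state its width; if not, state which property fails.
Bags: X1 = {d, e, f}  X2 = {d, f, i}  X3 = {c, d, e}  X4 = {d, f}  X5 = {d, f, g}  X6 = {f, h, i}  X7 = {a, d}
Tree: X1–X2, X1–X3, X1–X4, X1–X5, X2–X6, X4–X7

A tree decomposition must satisfy three properties: every vertex lies in some bag; for every edge, both endpoints lie together in some bag; and for every vertex, the bags containing it form a connected subtree. Here vertex b appears in no bag, so the decomposition is invalid.

No — vertex b appears in no bag.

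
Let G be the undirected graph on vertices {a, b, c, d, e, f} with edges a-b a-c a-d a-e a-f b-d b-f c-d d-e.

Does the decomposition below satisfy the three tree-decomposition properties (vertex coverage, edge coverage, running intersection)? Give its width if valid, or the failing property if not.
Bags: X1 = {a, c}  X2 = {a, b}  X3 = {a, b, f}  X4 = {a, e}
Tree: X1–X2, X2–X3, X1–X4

A tree decomposition must satisfy three properties: every vertex lies in some bag; for every edge, both endpoints lie together in some bag; and for every vertex, the bags containing it form a connected subtree. Here vertex d appears in no bag, so the decomposition is invalid.

No — vertex d appears in no bag.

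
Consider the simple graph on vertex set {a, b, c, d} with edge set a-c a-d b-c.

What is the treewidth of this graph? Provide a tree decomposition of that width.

Treewidth 1.
One optimal decomposition is:
Bags: B1 = {a, c}  B2 = {a, d}  B3 = {b, c}
Tree: B1–B2, B1–B3

The largest bag has 2 vertices, giving width 1; this decomposition certifies tw(G) ≤ 1. Any graph with an edge has treewidth ≥ 1, and G has the edge c–a. Hence tw(G) = 1 exactly.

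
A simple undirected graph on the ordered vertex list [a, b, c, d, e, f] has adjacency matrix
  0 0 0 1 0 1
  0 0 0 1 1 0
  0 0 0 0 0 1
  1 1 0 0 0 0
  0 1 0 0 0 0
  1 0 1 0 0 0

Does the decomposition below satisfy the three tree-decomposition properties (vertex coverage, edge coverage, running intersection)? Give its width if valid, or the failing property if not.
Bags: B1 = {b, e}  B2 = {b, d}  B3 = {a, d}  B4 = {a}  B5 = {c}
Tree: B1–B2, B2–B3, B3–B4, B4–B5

A tree decomposition must satisfy three properties: every vertex lies in some bag; for every edge, both endpoints lie together in some bag; and for every vertex, the bags containing it form a connected subtree. Here vertex f appears in no bag, so the decomposition is invalid.

No — vertex f appears in no bag.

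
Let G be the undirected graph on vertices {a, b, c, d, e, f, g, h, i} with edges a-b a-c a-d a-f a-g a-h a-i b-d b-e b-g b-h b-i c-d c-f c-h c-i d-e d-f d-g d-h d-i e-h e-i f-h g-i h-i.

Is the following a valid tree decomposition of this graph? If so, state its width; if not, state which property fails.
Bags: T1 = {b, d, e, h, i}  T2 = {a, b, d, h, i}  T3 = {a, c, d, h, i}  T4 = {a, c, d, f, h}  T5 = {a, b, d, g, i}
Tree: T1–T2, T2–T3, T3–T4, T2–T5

Vertex coverage: the bags together contain {a, b, c, d, e, f, g, h, i}, the full vertex set. Edge coverage: each edge of G has both endpoints in at least one bag. Running intersection: for every vertex, the bags containing it form a connected subtree. All three properties hold, so this is a valid tree decomposition of width max|bag| − 1 = 4, and hence tw(G) ≤ 4.

Yes; width 4.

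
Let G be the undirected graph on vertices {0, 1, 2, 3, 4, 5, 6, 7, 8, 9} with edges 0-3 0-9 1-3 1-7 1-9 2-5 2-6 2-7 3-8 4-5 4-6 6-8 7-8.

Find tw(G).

2

A width-2 tree decomposition is:
Bags: B1 = {2, 4, 5}  B2 = {2, 4, 6}  B3 = {2, 6, 7}  B4 = {6, 7, 8}  B5 = {1, 7, 8}  B6 = {1, 3, 8}  B7 = {1, 3, 9}  B8 = {0, 3, 9}
Tree: B1–B2, B2–B3, B3–B4, B4–B5, B5–B6, B6–B7, B7–B8
Each bag holds 3 vertices, so the decomposition has width 2, which upper-bounds the treewidth. The edges 5–4–6–2–5 form a cycle, so G is not a tree and its treewidth is at least 2. Therefore the treewidth is 2.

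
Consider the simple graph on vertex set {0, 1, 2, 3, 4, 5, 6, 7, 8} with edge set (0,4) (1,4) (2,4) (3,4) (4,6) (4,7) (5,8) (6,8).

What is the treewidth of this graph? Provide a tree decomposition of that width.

Treewidth 1.
Bags: B1 = {1, 4}  B2 = {4, 6}  B3 = {4, 7}  B4 = {2, 4}  B5 = {3, 4}  B6 = {6, 8}  B7 = {5, 8}  B8 = {0, 4}
Tree: B1–B2, B2–B3, B3–B4, B2–B5, B2–B6, B6–B7, B2–B8

Each bag holds 2 vertices, so the decomposition has width 1, which upper-bounds the treewidth. Any graph with an edge has treewidth ≥ 1, and G has the edge 4–1. The upper and lower bounds meet at 1, so that is the treewidth.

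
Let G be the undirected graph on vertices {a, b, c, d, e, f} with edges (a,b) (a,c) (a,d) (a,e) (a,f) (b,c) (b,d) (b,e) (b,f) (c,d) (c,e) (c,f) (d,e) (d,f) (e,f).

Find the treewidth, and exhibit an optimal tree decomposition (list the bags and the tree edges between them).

With just one bag of size 6, the width is 6 − 1 = 5, so tw(G) ≤ 5. Conversely, {a, b, c, d, e, f} is a clique of size 6, and the vertices of any clique must share a bag in every tree decomposition; so some bag has ≥ 6 vertices and tw(G) ≥ 5. Combining the bounds, tw(G) = 5.

Treewidth 5.
Bags: B1 = {a, b, c, d, e, f}
Tree: (single bag)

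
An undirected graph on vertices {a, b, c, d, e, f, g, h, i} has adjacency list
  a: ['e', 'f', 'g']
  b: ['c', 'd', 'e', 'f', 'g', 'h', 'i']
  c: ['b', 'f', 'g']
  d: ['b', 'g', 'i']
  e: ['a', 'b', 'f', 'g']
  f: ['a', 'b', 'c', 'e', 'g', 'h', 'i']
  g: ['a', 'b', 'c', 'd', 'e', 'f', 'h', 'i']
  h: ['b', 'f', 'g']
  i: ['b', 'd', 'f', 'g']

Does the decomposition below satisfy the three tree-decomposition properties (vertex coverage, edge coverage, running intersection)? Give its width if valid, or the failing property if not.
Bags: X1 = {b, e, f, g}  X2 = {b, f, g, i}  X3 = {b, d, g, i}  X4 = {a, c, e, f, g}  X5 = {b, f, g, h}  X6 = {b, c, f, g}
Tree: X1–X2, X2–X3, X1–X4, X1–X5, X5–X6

A tree decomposition must satisfy three properties: every vertex lies in some bag; for every edge, both endpoints lie together in some bag; and for every vertex, the bags containing it form a connected subtree. Here bags containing vertex c are not connected in the tree, so the decomposition is invalid.

No — bags containing vertex c are not connected in the tree.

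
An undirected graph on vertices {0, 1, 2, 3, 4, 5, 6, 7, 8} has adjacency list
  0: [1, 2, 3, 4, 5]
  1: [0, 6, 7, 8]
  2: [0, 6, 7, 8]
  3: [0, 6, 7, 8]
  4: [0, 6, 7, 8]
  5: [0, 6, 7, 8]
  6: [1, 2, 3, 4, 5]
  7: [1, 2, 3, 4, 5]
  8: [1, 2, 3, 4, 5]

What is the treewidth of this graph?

4

A width-4 tree decomposition is:
Bags: B1 = {0, 4, 6, 7, 8}  B2 = {0, 1, 6, 7, 8}  B3 = {0, 5, 6, 7, 8}  B4 = {0, 3, 6, 7, 8}  B5 = {0, 2, 6, 7, 8}
Tree: B1–B2, B2–B3, B3–B4, B4–B5
Each bag holds 5 vertices, so the decomposition has width 4, which upper-bounds the treewidth. For the lower bound: the 5 vertex sets {0,4}, {1,7}, {5,8}, {6}, {3} are disjoint, each induces a connected subgraph, and every pair is joined by at least one edge of G. Contracting each set to a single vertex therefore yields K_{5} as a minor, and since treewidth is minor-monotone, tw(G) ≥ tw(K_{5}) = 4. Hence tw(G) = 4 exactly.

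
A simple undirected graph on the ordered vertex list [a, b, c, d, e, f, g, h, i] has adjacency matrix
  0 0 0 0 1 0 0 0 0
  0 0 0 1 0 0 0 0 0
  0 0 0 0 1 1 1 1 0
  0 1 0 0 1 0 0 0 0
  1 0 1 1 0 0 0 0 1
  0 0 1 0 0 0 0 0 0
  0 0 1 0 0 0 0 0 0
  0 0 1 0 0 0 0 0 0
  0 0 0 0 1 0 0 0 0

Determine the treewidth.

1

A width-1 tree decomposition is:
Bags: B1 = {d, e}  B2 = {c, e}  B3 = {a, e}  B4 = {c, f}  B5 = {c, h}  B6 = {e, i}  B7 = {b, d}  B8 = {c, g}
Tree: B1–B2, B2–B3, B2–B4, B2–B5, B3–B6, B1–B7, B5–B8
The largest bag has 2 vertices, giving width 1; this decomposition certifies tw(G) ≤ 1. Since G has at least one edge (e.g. d–e), it is not an edgeless graph, so tw(G) ≥ 1. The upper and lower bounds meet at 1, so that is the treewidth.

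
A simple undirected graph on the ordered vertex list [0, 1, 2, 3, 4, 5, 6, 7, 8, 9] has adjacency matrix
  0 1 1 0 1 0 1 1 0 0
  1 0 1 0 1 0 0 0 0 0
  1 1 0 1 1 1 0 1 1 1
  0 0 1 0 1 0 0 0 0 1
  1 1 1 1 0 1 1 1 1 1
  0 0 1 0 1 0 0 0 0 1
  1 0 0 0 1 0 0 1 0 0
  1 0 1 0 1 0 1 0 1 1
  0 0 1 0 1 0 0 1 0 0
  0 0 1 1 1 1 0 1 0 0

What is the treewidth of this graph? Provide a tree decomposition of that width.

The largest bag has 4 vertices, giving width 3; this decomposition certifies tw(G) ≤ 3. Conversely, {0, 1, 2, 4} is a clique of size 4, and the vertices of any clique must share a bag in every tree decomposition; so some bag has ≥ 4 vertices and tw(G) ≥ 3. Hence tw(G) = 3 exactly.

Treewidth 3.
One such decomposition:
Bags: B1 = {2, 4, 7, 8}  B2 = {2, 4, 7, 9}  B3 = {2, 4, 5, 9}  B4 = {0, 2, 4, 7}  B5 = {2, 3, 4, 9}  B6 = {0, 4, 6, 7}  B7 = {0, 1, 2, 4}
Tree: B1–B2, B2–B3, B1–B4, B3–B5, B4–B6, B4–B7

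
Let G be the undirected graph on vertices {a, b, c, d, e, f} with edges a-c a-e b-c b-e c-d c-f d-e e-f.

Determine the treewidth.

2

A width-2 tree decomposition is:
Bags: B1 = {c, d, e}  B2 = {c, e, f}  B3 = {b, c, e}  B4 = {a, c, e}
Tree: B1–B2, B2–B3, B3–B4
Every bag has size at most 3, so the width is 3 − 1 = 2 and tw(G) ≤ 2. For the lower bound, G contains the cycle e–d–c–f–e, so G is not a forest; only forests have treewidth ≤ 1, hence tw(G) ≥ 2. Combining the bounds, tw(G) = 2.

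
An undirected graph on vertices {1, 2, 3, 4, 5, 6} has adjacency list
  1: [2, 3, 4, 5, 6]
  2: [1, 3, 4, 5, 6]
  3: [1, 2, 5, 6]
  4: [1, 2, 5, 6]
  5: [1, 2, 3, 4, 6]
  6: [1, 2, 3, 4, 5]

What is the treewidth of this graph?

4

A width-4 tree decomposition is:
Bags: B1 = {1, 2, 3, 5, 6}  B2 = {1, 2, 4, 5, 6}
Tree: B1–B2
The largest bag has 5 vertices, giving width 4; this decomposition certifies tw(G) ≤ 4. On the other hand G contains the 5-clique {1, 2, 3, 5, 6}. A clique must lie in a single bag of any decomposition, so no decomposition can have width below 4. The upper and lower bounds meet at 4, so that is the treewidth.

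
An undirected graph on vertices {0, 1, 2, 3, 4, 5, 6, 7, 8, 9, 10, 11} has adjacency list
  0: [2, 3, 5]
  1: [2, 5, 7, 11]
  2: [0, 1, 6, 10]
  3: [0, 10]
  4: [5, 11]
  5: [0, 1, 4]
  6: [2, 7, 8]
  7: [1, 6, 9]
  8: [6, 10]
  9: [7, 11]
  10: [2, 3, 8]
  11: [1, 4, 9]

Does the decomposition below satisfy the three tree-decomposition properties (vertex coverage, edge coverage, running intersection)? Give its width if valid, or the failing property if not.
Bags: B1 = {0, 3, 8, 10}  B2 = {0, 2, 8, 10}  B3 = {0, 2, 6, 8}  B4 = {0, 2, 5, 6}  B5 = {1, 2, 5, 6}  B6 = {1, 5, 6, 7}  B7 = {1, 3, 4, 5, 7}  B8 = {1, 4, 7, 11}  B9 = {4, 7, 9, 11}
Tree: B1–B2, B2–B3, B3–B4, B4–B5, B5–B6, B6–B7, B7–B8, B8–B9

A tree decomposition must satisfy three properties: every vertex lies in some bag; for every edge, both endpoints lie together in some bag; and for every vertex, the bags containing it form a connected subtree. Here bags containing vertex 3 are not connected in the tree, so the decomposition is invalid.

No — bags containing vertex 3 are not connected in the tree.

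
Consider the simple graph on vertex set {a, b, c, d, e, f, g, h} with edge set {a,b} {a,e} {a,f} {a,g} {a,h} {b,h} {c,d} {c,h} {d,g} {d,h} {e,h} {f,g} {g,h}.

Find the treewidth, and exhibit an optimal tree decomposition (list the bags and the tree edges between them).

Each bag holds 3 vertices, so the decomposition has width 2, which upper-bounds the treewidth. On the other hand G contains the 3-clique {d, g, h}. A clique must lie in a single bag of any decomposition, so no decomposition can have width below 2. Combining the bounds, tw(G) = 2.

Treewidth 2.
Bags: B1 = {a, g, h}  B2 = {a, e, h}  B3 = {a, f, g}  B4 = {a, b, h}  B5 = {d, g, h}  B6 = {c, d, h}
Tree: B1–B2, B1–B3, B2–B4, B1–B5, B5–B6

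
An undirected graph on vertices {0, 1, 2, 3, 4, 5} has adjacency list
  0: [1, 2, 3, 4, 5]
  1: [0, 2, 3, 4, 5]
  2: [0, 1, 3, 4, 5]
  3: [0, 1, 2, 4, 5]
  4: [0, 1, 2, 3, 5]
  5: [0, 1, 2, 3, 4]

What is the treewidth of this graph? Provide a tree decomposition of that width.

Treewidth 5.
One such decomposition:
Bags: B1 = {0, 1, 2, 3, 4, 5}
Tree: (single bag)

With just one bag of size 6, the width is 6 − 1 = 5, so tw(G) ≤ 5. On the other hand G contains the 6-clique {0, 1, 2, 3, 4, 5}. A clique must lie in a single bag of any decomposition, so no decomposition can have width below 5. Combining the bounds, tw(G) = 5.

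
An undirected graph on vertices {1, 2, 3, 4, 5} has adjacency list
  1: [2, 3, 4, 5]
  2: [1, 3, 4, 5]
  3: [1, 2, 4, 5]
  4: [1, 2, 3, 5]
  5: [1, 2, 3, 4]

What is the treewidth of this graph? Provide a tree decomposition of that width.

A single bag containing all 5 vertices is trivially a valid decomposition of width 4. Conversely, {1, 2, 3, 4, 5} is a clique of size 5, and the vertices of any clique must share a bag in every tree decomposition; so some bag has ≥ 5 vertices and tw(G) ≥ 4. Therefore the treewidth is 4.

Treewidth 4.
Bags: B1 = {1, 2, 3, 4, 5}
Tree: (single bag)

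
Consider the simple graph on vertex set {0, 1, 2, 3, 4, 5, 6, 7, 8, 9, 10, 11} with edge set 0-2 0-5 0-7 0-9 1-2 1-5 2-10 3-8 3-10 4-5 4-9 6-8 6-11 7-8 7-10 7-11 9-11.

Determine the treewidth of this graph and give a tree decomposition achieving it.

The largest bag has 4 vertices, giving width 3; this decomposition certifies tw(G) ≤ 3. For the lower bound: the 4 vertex sets {1,4,5}, {2}, {0}, {7,9,10,11} are disjoint, each induces a connected subgraph, and every pair is joined by at least one edge of G. Contracting each set to a single vertex therefore yields K_{4} as a minor, and since treewidth is minor-monotone, tw(G) ≥ tw(K_{4}) = 3. Hence tw(G) = 3 exactly.

Treewidth 3.
One optimal decomposition is:
Bags: B1 = {1, 2, 4, 5}  B2 = {0, 2, 4, 5}  B3 = {0, 2, 4, 9}  B4 = {0, 2, 9, 10}  B5 = {0, 7, 9, 10}  B6 = {7, 9, 10, 11}  B7 = {3, 7, 10, 11}  B8 = {3, 7, 8, 11}  B9 = {3, 6, 8, 11}
Tree: B1–B2, B2–B3, B3–B4, B4–B5, B5–B6, B6–B7, B7–B8, B8–B9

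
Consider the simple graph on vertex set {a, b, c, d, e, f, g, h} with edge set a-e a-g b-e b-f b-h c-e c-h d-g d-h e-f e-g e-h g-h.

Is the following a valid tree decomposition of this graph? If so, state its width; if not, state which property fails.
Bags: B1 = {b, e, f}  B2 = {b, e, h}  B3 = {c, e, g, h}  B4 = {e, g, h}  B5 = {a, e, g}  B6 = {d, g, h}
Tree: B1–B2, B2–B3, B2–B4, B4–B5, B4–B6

No — bags containing vertex g are not connected in the tree.

A tree decomposition must satisfy three properties: every vertex lies in some bag; for every edge, both endpoints lie together in some bag; and for every vertex, the bags containing it form a connected subtree. Here bags containing vertex g are not connected in the tree, so the decomposition is invalid.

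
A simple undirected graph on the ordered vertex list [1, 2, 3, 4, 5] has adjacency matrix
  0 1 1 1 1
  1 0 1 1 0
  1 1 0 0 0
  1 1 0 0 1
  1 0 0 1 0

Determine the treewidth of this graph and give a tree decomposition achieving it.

The largest bag has 3 vertices, giving width 2; this decomposition certifies tw(G) ≤ 2. Conversely, {1, 2, 3} is a clique of size 3, and the vertices of any clique must share a bag in every tree decomposition; so some bag has ≥ 3 vertices and tw(G) ≥ 2. Combining the bounds, tw(G) = 2.

Treewidth 2.
Bags: B1 = {1, 4, 5}  B2 = {1, 2, 4}  B3 = {1, 2, 3}
Tree: B1–B2, B2–B3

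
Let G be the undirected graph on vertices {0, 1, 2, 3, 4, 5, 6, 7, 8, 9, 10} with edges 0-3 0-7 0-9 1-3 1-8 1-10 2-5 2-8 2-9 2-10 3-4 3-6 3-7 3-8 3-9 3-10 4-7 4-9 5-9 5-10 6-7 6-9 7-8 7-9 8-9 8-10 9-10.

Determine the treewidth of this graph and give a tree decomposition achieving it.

Every bag has size at most 4, so the width is 4 − 1 = 3 and tw(G) ≤ 3. For the lower bound, the 4 vertices {1, 3, 8, 10} are pairwise adjacent, and any tree decomposition puts a clique entirely inside one bag — forcing width ≥ 3. The upper and lower bounds meet at 3, so that is the treewidth.

Treewidth 3.
One such decomposition:
Bags: B1 = {2, 8, 9, 10}  B2 = {3, 8, 9, 10}  B3 = {3, 7, 8, 9}  B4 = {2, 5, 9, 10}  B5 = {1, 3, 8, 10}  B6 = {0, 3, 7, 9}  B7 = {3, 4, 7, 9}  B8 = {3, 6, 7, 9}
Tree: B1–B2, B2–B3, B1–B4, B2–B5, B3–B6, B6–B7, B6–B8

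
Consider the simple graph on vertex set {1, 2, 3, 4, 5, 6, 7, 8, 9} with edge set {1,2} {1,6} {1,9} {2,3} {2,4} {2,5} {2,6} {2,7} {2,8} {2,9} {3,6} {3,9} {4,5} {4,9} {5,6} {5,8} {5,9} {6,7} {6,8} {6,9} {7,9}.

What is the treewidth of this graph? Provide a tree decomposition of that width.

Each bag holds 4 vertices, so the decomposition has width 3, which upper-bounds the treewidth. For the lower bound, the 4 vertices {2, 4, 5, 9} are pairwise adjacent, and any tree decomposition puts a clique entirely inside one bag — forcing width ≥ 3. The upper and lower bounds meet at 3, so that is the treewidth.

Treewidth 3.
Bags: B1 = {2, 5, 6, 9}  B2 = {2, 4, 5, 9}  B3 = {1, 2, 6, 9}  B4 = {2, 5, 6, 8}  B5 = {2, 6, 7, 9}  B6 = {2, 3, 6, 9}
Tree: B1–B2, B1–B3, B1–B4, B3–B5, B5–B6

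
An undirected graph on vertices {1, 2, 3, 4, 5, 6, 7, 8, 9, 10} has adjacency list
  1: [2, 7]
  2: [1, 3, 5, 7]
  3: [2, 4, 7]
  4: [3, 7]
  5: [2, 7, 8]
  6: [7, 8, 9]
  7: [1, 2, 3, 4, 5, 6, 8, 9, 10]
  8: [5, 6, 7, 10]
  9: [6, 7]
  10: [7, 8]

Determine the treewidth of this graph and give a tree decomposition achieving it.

Treewidth 2.
Bags: B1 = {5, 7, 8}  B2 = {2, 5, 7}  B3 = {1, 2, 7}  B4 = {6, 7, 8}  B5 = {2, 3, 7}  B6 = {7, 8, 10}  B7 = {3, 4, 7}  B8 = {6, 7, 9}
Tree: B1–B2, B2–B3, B1–B4, B2–B5, B4–B6, B5–B7, B4–B8

Each bag holds 3 vertices, so the decomposition has width 2, which upper-bounds the treewidth. On the other hand G contains the 3-clique {1, 2, 7}. A clique must lie in a single bag of any decomposition, so no decomposition can have width below 2. Therefore the treewidth is 2.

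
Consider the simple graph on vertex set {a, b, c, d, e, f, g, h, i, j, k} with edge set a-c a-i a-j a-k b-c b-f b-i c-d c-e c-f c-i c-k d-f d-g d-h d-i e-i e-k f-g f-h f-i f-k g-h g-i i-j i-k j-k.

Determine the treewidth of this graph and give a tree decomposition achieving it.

The largest bag has 4 vertices, giving width 3; this decomposition certifies tw(G) ≤ 3. Conversely, {d, f, g, h} is a clique of size 4, and the vertices of any clique must share a bag in every tree decomposition; so some bag has ≥ 4 vertices and tw(G) ≥ 3. Therefore the treewidth is 3.

Treewidth 3.
One such decomposition:
Bags: B1 = {a, c, i, k}  B2 = {a, i, j, k}  B3 = {c, f, i, k}  B4 = {c, d, f, i}  B5 = {d, f, g, i}  B6 = {c, e, i, k}  B7 = {d, f, g, h}  B8 = {b, c, f, i}
Tree: B1–B2, B1–B3, B3–B4, B4–B5, B1–B6, B5–B7, B3–B8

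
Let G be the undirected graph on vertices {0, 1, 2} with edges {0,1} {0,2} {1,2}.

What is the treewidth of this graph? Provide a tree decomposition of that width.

A single bag containing all 3 vertices is trivially a valid decomposition of width 2. Conversely, {0, 1, 2} is a clique of size 3, and the vertices of any clique must share a bag in every tree decomposition; so some bag has ≥ 3 vertices and tw(G) ≥ 2. Therefore the treewidth is 2.

Treewidth 2.
Bags: B1 = {0, 1, 2}
Tree: (single bag)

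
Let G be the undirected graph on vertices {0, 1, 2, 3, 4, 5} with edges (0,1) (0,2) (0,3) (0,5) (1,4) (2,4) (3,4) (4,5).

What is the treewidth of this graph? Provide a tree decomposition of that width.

Every bag has size at most 3, so the width is 3 − 1 = 2 and tw(G) ≤ 2. The edges 1–0–3–4–1 form a cycle, so G is not a tree and its treewidth is at least 2. Combining the bounds, tw(G) = 2.

Treewidth 2.
One optimal decomposition is:
Bags: B1 = {0, 1, 4}  B2 = {0, 3, 4}  B3 = {0, 4, 5}  B4 = {0, 2, 4}
Tree: B1–B2, B2–B3, B3–B4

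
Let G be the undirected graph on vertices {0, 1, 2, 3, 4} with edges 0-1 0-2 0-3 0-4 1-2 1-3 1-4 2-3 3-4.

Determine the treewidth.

A width-3 tree decomposition is:
Bags: B1 = {0, 1, 3, 4}  B2 = {0, 1, 2, 3}
Tree: B1–B2
Every bag has size at most 4, so the width is 4 − 1 = 3 and tw(G) ≤ 3. On the other hand G contains the 4-clique {0, 1, 2, 3}. A clique must lie in a single bag of any decomposition, so no decomposition can have width below 3. Hence tw(G) = 3 exactly.

3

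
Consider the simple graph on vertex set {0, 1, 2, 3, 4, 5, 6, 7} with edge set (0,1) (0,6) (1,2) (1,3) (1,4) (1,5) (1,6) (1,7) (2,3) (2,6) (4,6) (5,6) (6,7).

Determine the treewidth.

A width-2 tree decomposition is:
Bags: B1 = {0, 1, 6}  B2 = {1, 4, 6}  B3 = {1, 2, 6}  B4 = {1, 2, 3}  B5 = {1, 5, 6}  B6 = {1, 6, 7}
Tree: B1–B2, B2–B3, B3–B4, B1–B5, B2–B6
Every bag has size at most 3, so the width is 3 − 1 = 2 and tw(G) ≤ 2. Conversely, {1, 2, 3} is a clique of size 3, and the vertices of any clique must share a bag in every tree decomposition; so some bag has ≥ 3 vertices and tw(G) ≥ 2. Hence tw(G) = 2 exactly.

2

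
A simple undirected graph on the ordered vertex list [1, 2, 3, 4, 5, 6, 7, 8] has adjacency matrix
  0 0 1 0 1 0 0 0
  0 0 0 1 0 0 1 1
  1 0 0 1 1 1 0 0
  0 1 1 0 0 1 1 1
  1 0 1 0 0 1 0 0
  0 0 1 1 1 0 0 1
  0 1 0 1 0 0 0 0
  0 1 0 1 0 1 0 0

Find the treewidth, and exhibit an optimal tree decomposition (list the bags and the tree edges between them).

Each bag holds 3 vertices, so the decomposition has width 2, which upper-bounds the treewidth. Conversely, {1, 3, 5} is a clique of size 3, and the vertices of any clique must share a bag in every tree decomposition; so some bag has ≥ 3 vertices and tw(G) ≥ 2. Combining the bounds, tw(G) = 2.

Treewidth 2.
Bags: B1 = {4, 6, 8}  B2 = {2, 4, 8}  B3 = {3, 4, 6}  B4 = {2, 4, 7}  B5 = {3, 5, 6}  B6 = {1, 3, 5}
Tree: B1–B2, B1–B3, B2–B4, B3–B5, B5–B6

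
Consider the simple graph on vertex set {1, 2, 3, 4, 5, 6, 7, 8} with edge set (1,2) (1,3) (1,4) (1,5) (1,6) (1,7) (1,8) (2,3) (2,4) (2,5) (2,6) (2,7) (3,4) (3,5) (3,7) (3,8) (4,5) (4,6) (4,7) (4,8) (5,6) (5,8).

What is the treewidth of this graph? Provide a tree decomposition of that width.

Every bag has size at most 5, so the width is 5 − 1 = 4 and tw(G) ≤ 4. On the other hand G contains the 5-clique {1, 3, 4, 5, 8}. A clique must lie in a single bag of any decomposition, so no decomposition can have width below 4. The upper and lower bounds meet at 4, so that is the treewidth.

Treewidth 4.
Bags: B1 = {1, 2, 3, 4, 5}  B2 = {1, 2, 3, 4, 7}  B3 = {1, 3, 4, 5, 8}  B4 = {1, 2, 4, 5, 6}
Tree: B1–B2, B1–B3, B1–B4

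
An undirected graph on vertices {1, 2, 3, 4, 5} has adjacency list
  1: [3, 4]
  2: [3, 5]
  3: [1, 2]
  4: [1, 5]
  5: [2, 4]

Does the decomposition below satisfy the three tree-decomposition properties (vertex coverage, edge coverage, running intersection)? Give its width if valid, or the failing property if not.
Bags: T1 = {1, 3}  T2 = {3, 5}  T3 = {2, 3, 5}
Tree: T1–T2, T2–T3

No — vertex 4 appears in no bag.

A tree decomposition must satisfy three properties: every vertex lies in some bag; for every edge, both endpoints lie together in some bag; and for every vertex, the bags containing it form a connected subtree. Here vertex 4 appears in no bag, so the decomposition is invalid.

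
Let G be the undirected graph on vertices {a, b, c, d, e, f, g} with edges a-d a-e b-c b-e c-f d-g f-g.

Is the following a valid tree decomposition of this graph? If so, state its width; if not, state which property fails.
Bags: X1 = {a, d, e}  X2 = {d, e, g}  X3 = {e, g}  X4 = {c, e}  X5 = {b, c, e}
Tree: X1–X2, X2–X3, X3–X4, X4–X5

No — vertex f appears in no bag.

A tree decomposition must satisfy three properties: every vertex lies in some bag; for every edge, both endpoints lie together in some bag; and for every vertex, the bags containing it form a connected subtree. Here vertex f appears in no bag, so the decomposition is invalid.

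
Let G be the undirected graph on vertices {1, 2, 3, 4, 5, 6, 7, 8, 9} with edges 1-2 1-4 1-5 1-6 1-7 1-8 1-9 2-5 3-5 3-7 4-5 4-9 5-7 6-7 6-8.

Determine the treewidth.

2

A width-2 tree decomposition is:
Bags: B1 = {1, 5, 7}  B2 = {1, 4, 5}  B3 = {3, 5, 7}  B4 = {1, 6, 7}  B5 = {1, 2, 5}  B6 = {1, 6, 8}  B7 = {1, 4, 9}
Tree: B1–B2, B1–B3, B1–B4, B2–B5, B4–B6, B2–B7
Each bag holds 3 vertices, so the decomposition has width 2, which upper-bounds the treewidth. On the other hand G contains the 3-clique {1, 6, 8}. A clique must lie in a single bag of any decomposition, so no decomposition can have width below 2. Therefore the treewidth is 2.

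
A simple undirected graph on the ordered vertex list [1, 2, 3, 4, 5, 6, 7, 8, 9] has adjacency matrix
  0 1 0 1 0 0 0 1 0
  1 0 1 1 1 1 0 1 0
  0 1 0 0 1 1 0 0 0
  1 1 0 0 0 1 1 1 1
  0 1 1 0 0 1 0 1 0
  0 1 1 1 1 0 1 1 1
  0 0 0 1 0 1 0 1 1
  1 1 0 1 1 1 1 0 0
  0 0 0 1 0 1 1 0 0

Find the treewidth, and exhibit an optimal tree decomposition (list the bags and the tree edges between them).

Every bag has size at most 4, so the width is 4 − 1 = 3 and tw(G) ≤ 3. On the other hand G contains the 4-clique {1, 2, 4, 8}. A clique must lie in a single bag of any decomposition, so no decomposition can have width below 3. Therefore the treewidth is 3.

Treewidth 3.
Bags: B1 = {4, 6, 7, 8}  B2 = {2, 4, 6, 8}  B3 = {1, 2, 4, 8}  B4 = {2, 5, 6, 8}  B5 = {2, 3, 5, 6}  B6 = {4, 6, 7, 9}
Tree: B1–B2, B2–B3, B2–B4, B4–B5, B1–B6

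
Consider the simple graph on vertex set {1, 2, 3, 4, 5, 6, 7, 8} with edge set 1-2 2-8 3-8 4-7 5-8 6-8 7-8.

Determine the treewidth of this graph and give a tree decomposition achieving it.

Treewidth 1.
One such decomposition:
Bags: B1 = {5, 8}  B2 = {2, 8}  B3 = {7, 8}  B4 = {1, 2}  B5 = {6, 8}  B6 = {3, 8}  B7 = {4, 7}
Tree: B1–B2, B2–B3, B2–B4, B2–B5, B1–B6, B3–B7

The largest bag has 2 vertices, giving width 1; this decomposition certifies tw(G) ≤ 1. Any graph with an edge has treewidth ≥ 1, and G has the edge 5–8. Hence tw(G) = 1 exactly.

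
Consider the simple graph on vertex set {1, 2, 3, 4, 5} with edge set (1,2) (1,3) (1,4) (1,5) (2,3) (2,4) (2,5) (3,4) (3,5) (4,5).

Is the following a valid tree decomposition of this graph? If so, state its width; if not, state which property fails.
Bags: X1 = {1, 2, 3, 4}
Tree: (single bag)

No — vertex 5 appears in no bag.

A tree decomposition must satisfy three properties: every vertex lies in some bag; for every edge, both endpoints lie together in some bag; and for every vertex, the bags containing it form a connected subtree. Here vertex 5 appears in no bag, so the decomposition is invalid.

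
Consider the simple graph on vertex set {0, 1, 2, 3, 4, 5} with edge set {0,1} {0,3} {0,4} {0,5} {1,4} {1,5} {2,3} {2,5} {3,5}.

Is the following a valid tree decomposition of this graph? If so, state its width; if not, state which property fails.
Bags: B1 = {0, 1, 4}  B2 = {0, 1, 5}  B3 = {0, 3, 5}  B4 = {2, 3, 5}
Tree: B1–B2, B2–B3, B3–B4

Yes; width 2.

Checking the three conditions: (i) the bags cover all of {0, 1, 2, 3, 4, 5}; (ii) for each edge, some bag contains both endpoints; (iii) the bags containing any fixed vertex form a subtree. All hold, so the decomposition is valid with width 3 − 1 = 2.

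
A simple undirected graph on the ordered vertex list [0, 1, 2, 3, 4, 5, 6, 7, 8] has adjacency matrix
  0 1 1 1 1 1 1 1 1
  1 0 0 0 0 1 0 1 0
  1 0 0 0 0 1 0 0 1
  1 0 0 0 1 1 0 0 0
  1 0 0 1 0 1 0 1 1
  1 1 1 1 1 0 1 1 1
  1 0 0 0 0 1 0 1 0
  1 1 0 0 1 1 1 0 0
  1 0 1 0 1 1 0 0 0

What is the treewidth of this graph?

3

A width-3 tree decomposition is:
Bags: B1 = {0, 4, 5, 7}  B2 = {0, 4, 5, 8}  B3 = {0, 5, 6, 7}  B4 = {0, 2, 5, 8}  B5 = {0, 3, 4, 5}  B6 = {0, 1, 5, 7}
Tree: B1–B2, B1–B3, B2–B4, B1–B5, B3–B6
The largest bag has 4 vertices, giving width 3; this decomposition certifies tw(G) ≤ 3. Conversely, {0, 1, 5, 7} is a clique of size 4, and the vertices of any clique must share a bag in every tree decomposition; so some bag has ≥ 4 vertices and tw(G) ≥ 3. Hence tw(G) = 3 exactly.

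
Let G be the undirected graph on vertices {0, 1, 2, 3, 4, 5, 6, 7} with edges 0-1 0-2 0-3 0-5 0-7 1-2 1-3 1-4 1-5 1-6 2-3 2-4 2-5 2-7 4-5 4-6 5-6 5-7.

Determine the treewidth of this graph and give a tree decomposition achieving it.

Treewidth 3.
Bags: B1 = {0, 1, 2, 5}  B2 = {1, 2, 4, 5}  B3 = {0, 2, 5, 7}  B4 = {1, 4, 5, 6}  B5 = {0, 1, 2, 3}
Tree: B1–B2, B1–B3, B2–B4, B1–B5

The largest bag has 4 vertices, giving width 3; this decomposition certifies tw(G) ≤ 3. For the lower bound, the 4 vertices {0, 1, 2, 3} are pairwise adjacent, and any tree decomposition puts a clique entirely inside one bag — forcing width ≥ 3. Therefore the treewidth is 3.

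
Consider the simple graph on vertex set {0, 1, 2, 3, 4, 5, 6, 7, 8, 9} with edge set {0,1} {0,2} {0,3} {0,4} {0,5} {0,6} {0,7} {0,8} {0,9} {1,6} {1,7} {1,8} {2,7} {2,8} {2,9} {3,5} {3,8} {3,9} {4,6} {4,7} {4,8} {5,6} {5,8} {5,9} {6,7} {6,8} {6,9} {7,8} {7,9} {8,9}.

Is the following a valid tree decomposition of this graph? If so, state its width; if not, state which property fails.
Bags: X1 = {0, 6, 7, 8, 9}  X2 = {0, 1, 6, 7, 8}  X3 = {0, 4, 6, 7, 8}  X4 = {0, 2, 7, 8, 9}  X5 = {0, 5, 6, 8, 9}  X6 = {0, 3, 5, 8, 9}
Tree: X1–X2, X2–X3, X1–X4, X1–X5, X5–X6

Yes; width 4.

Every vertex of G appears in some bag (union = {0, 1, 2, 3, 4, 5, 6, 7, 8, 9}); every edge is covered by a bag; and for each vertex v the set of bags containing v is connected in the bag tree. The decomposition is therefore valid. The largest bag has 5 vertices, so the width is 4.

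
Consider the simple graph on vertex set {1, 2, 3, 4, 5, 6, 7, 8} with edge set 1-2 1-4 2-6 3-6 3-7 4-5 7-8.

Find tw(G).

A width-1 tree decomposition is:
Bags: B1 = {4, 5}  B2 = {1, 4}  B3 = {1, 2}  B4 = {2, 6}  B5 = {3, 6}  B6 = {3, 7}  B7 = {7, 8}
Tree: B1–B2, B2–B3, B3–B4, B4–B5, B5–B6, B6–B7
The largest bag has 2 vertices, giving width 1; this decomposition certifies tw(G) ≤ 1. Since G has at least one edge (e.g. 5–4), it is not an edgeless graph, so tw(G) ≥ 1. The upper and lower bounds meet at 1, so that is the treewidth.

1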